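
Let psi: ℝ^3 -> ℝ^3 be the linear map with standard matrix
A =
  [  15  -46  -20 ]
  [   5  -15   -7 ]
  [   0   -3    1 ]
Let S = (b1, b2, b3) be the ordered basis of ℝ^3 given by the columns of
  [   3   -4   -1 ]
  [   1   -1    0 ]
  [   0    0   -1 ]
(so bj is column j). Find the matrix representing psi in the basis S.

With P the matrix whose columns are b1, ..., b3, [psi]_S = P^(-1) A P.
Column by column: psi(b1) = A b1 = [-1, 0, -3]; its S-coordinates [-2, -2, 3] give column 1.
Continuing for each basis vector yields [psi]_S = [[-2, -3, 2], [-2, 2, 0], [3, -3, 1]].

[[-2, -3, 2], [-2, 2, 0], [3, -3, 1]]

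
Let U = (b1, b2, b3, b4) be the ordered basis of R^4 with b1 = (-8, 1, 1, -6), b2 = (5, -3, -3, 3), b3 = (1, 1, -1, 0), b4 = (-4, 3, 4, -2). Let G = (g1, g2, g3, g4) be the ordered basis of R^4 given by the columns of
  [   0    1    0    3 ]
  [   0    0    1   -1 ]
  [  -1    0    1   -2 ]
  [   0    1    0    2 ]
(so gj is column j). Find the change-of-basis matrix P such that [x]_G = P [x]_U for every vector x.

[[2, -2, 1, 1], [-2, -1, -2, 2], [-1, -1, 2, 1], [-2, 2, 1, -2]]

Let M have columns bj and N have columns gj. Then for every x, N [x]_G = x = M [x]_U, so P = N^(-1) M.
Since det N = 1, N^(-1) has integer entries; multiplying gives P = [[2, -2, 1, 1], [-2, -1, -2, 2], [-1, -1, 2, 1], [-2, 2, 1, -2]].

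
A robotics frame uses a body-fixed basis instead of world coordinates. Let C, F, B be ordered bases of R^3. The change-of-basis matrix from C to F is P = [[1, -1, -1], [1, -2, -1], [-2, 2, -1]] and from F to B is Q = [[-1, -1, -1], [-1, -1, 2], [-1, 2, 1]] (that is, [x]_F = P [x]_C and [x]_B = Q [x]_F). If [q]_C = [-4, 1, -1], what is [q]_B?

Composing the changes, [q]_B = Q P [q]_C.
Q P = [[0, 1, 3], [-6, 7, 0], [-1, -1, -2]]; applying this to [-4, 1, -1] gives [-2, 31, 5].

[-2, 31, 5]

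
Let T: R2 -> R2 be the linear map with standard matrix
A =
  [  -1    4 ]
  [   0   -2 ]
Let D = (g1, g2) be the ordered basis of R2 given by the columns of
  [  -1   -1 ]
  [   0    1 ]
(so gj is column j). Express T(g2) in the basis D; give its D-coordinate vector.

Column 2 of [T]_D is the D-coordinate vector of T(g2).
In standard coordinates T(g2) = A g2 = [5, -2].
Converting to D: [5, -2] = -3g1 - 2g2, so the coordinate vector is [-3, -2].

[-3, -2]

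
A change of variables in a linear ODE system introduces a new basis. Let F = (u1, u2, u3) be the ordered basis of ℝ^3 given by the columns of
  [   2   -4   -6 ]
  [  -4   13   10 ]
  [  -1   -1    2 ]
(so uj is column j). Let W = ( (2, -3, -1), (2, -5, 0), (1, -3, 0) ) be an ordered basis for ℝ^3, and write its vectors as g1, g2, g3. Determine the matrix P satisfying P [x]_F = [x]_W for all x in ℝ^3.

[[1, 1, -2], [-1, -2, -2], [2, -2, 2]]

Let M have columns uj and N have columns gj. Then for every x, N [x]_W = x = M [x]_F, so P = N^(-1) M.
Since det N = 1, N^(-1) has integer entries; multiplying gives P = [[1, 1, -2], [-1, -2, -2], [2, -2, 2]].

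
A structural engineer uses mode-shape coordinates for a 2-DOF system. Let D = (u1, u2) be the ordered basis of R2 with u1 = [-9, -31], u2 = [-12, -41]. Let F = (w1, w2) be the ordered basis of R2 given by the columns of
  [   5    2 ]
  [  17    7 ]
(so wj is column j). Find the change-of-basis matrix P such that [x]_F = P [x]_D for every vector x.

Take x = uj: its D-coordinates are the j-th standard unit vector, so P e_j — column j of P — equals [uj]_F.
u1 = -w1 - 2w2, giving column 1 = [-1, -2]; repeating for each j gives P = [[-1, -2], [-2, -1]].

[[-1, -2], [-2, -1]]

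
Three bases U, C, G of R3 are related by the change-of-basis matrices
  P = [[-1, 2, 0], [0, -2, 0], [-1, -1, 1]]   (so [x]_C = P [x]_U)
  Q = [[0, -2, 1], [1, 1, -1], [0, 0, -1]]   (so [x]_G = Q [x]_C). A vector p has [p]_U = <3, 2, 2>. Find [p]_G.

<5, 0, 3>

Apply P to get C-coordinates <1, -4, -3>, then Q to get G-coordinates.
The result is [p]_G = <5, 0, 3>.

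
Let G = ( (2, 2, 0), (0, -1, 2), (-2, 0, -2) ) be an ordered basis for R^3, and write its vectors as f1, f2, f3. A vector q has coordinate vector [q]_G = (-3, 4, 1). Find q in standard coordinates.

(-8, -10, 6)

By definition q = -3f1 + 4f2 + f3.
Summing componentwise gives (-8, -10, 6).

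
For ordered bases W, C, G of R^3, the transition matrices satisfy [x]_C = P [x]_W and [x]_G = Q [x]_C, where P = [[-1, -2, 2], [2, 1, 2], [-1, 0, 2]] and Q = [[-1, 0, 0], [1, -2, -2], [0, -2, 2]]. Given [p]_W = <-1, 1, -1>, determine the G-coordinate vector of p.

<3, 5, 4>

Composing the changes, [p]_G = Q P [p]_W.
Q P = [[1, 2, -2], [-3, -4, -6], [-6, -2, 0]]; applying this to <-1, 1, -1> gives <3, 5, 4>.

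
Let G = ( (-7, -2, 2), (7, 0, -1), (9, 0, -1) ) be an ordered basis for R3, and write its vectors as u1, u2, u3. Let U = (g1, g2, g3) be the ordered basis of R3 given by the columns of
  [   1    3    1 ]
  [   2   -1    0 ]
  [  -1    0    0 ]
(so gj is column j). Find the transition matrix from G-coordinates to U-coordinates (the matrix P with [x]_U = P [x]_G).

[[-2, 1, 1], [-2, 2, 2], [1, 0, 2]]

Take x = uj: its G-coordinates are the j-th standard unit vector, so P e_j — column j of P — equals [uj]_U.
u1 = -2g1 - 2g2 + g3, giving column 1 = (-2, -2, 1); repeating for each j gives P = [[-2, 1, 1], [-2, 2, 2], [1, 0, 2]].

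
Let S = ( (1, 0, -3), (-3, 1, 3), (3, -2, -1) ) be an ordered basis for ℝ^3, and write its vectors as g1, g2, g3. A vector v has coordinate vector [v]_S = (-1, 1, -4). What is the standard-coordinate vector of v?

The coordinates say v = -g1 + g2 - 4g3; adding the scaled basis vectors gives (-16, 9, 10).

(-16, 9, 10)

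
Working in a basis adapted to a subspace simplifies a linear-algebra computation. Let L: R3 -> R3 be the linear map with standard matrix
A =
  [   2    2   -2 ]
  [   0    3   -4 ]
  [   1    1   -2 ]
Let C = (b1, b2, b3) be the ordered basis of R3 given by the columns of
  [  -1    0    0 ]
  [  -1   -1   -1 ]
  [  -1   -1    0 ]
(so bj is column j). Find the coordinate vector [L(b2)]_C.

Compute L(b2) = A b2 = <0, 1, 1> in standard coordinates.
Then write this in C-coordinates: solve for y in y_1 b1 + ... + y_3 b3 = <0, 1, 1>.
This gives y = <0, -1, 0>, which is column 2 of [L]_C.

<0, -1, 0>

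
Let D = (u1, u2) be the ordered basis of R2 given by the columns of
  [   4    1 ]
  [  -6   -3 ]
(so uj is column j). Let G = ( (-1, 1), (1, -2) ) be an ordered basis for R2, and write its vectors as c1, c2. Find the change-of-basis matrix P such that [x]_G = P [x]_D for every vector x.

[[-2, 1], [2, 2]]

Column j of P is [uj]_G, since P maps D-coordinates to G-coordinates.
Expressing u1 in G: u1 = -2c1 + 2c2, so column 1 of P is (-2, 2).
Doing the same for each uj gives P = [[-2, 1], [2, 2]].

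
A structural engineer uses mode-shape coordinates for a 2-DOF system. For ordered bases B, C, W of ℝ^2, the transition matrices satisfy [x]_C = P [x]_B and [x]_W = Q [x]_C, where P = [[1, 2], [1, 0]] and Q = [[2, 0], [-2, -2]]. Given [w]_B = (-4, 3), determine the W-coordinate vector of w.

(4, 4)

First [w]_C = P [w]_B = (2, -4).
Then [w]_W = Q [w]_C = (4, 4).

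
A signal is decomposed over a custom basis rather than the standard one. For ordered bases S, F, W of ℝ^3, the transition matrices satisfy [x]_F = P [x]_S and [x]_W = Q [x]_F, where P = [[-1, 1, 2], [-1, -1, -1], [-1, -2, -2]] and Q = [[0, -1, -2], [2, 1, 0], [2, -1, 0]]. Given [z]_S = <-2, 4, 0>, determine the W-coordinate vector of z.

Apply P to get F-coordinates <6, -2, -6>, then Q to get W-coordinates.
The result is [z]_W = <14, 10, 14>.

<14, 10, 14>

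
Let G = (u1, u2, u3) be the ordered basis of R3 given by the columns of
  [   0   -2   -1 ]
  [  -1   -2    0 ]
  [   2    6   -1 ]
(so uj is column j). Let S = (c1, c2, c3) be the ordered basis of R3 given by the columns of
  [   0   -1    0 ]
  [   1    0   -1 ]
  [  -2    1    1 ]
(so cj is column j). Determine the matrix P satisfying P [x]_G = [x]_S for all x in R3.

[[-1, -2, 2], [0, 2, 1], [0, 0, 2]]

Take x = uj: its G-coordinates are the j-th standard unit vector, so P e_j — column j of P — equals [uj]_S.
u1 = -c1 + 0·c2 + 0·c3, giving column 1 = (-1, 0, 0); repeating for each j gives P = [[-1, -2, 2], [0, 2, 1], [0, 0, 2]].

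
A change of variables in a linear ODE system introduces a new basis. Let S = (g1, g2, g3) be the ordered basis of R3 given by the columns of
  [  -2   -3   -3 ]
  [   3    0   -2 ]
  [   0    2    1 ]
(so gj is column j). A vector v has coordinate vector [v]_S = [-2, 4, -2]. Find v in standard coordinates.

[-2, -2, 6]

By definition v = -2g1 + 4g2 - 2g3.
Summing componentwise gives [-2, -2, 6].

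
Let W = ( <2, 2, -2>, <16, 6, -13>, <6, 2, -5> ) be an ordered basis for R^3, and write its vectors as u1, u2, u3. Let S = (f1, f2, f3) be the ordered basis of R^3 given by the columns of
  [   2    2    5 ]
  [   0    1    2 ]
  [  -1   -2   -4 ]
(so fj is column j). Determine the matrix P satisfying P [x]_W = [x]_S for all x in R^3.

Let M have columns uj and N have columns fj. Then for every x, N [x]_S = x = M [x]_W, so P = N^(-1) M.
Since det N = 1, N^(-1) has integer entries; multiplying gives P = [[-2, 1, 1], [-2, 2, 2], [2, 2, 0]].

[[-2, 1, 1], [-2, 2, 2], [2, 2, 0]]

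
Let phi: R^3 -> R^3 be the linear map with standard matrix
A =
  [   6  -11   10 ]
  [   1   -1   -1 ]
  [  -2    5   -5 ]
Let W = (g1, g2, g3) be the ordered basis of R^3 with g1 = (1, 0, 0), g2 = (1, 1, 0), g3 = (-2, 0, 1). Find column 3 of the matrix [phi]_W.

Compute phi(g3) = A g3 = (-2, -3, -1) in standard coordinates.
Then write this in W-coordinates: solve for y in y_1 g1 + ... + y_3 g3 = (-2, -3, -1).
This gives y = (-1, -3, -1), which is column 3 of [phi]_W.

(-1, -3, -1)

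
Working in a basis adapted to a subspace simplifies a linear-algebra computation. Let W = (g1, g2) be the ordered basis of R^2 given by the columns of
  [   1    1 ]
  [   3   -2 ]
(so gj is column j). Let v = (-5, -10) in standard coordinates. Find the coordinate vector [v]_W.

(-4, -1)

We seek scalars with c_1 g1 + c_2 g2 = v; equivalently solve M c = v where the columns of M are g1, g2.
System: c_1 + c_2 = -5, 3c_1 - 2c_2 = -10; solving gives c_1 = -4, c_2 = -1.
Check: -4g1 - g2 = (-5, -10).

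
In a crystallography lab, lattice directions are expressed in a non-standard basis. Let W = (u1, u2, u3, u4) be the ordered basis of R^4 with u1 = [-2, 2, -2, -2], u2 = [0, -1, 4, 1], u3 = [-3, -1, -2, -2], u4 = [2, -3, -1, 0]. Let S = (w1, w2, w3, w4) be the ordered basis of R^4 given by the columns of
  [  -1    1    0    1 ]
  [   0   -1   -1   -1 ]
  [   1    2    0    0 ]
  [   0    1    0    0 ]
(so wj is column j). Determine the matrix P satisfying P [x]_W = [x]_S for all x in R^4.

[[2, 2, 2, -1], [-2, 1, -2, 0], [-2, -1, 2, 2], [2, 1, 1, 1]]

Let M have columns uj and N have columns wj. Then for every x, N [x]_S = x = M [x]_W, so P = N^(-1) M.
Since det N = 1, N^(-1) has integer entries; multiplying gives P = [[2, 2, 2, -1], [-2, 1, -2, 0], [-2, -1, 2, 2], [2, 1, 1, 1]].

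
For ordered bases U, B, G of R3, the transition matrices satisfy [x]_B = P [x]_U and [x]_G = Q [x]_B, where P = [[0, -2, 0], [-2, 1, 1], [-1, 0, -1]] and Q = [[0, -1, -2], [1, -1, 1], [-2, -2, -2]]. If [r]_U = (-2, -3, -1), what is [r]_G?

(-6, 9, -18)

First [r]_B = P [r]_U = (6, 0, 3).
Then [r]_G = Q [r]_B = (-6, 9, -18).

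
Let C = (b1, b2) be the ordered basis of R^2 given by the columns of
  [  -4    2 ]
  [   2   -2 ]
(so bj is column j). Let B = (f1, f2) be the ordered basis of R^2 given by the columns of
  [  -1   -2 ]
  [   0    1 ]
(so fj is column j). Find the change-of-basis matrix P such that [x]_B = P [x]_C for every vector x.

[[0, 2], [2, -2]]

Take x = bj: its C-coordinates are the j-th standard unit vector, so P e_j — column j of P — equals [bj]_B.
b1 = 0·f1 + 2f2, giving column 1 = (0, 2); repeating for each j gives P = [[0, 2], [2, -2]].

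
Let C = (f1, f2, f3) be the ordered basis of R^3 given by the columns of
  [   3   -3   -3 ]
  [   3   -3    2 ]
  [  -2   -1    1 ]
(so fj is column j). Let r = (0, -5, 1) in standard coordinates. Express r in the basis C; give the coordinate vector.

(-1, 0, -1)

[r]_C is the unique c with M c = r, where M has columns f1, ..., f3.
Solving this 3x3 system gives c = (-1, 0, -1).
Check: -f1 + 0·f2 - f3 = (0, -5, 1).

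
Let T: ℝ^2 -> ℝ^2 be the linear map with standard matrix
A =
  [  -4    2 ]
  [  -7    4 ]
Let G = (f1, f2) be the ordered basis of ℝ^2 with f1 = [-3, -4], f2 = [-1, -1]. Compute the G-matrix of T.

[[-1, -1], [-1, 1]]

Let P have columns f1, f2. Then [T]_G = P^(-1) A P.
Here det P = -1, so P^(-1) is integer; computing A P first and then P^(-1)(A P) gives [[-1, -1], [-1, 1]].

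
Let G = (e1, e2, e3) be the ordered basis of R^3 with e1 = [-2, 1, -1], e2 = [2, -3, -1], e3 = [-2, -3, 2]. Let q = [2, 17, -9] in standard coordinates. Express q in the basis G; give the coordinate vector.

Write q = c_1 e1 + ... + c_3 e3 and solve for the c_i.
Gaussian elimination on [M | q] yields c = (2, -1, -4).
Check: 2e1 - e2 - 4e3 = [2, 17, -9].

[2, -1, -4]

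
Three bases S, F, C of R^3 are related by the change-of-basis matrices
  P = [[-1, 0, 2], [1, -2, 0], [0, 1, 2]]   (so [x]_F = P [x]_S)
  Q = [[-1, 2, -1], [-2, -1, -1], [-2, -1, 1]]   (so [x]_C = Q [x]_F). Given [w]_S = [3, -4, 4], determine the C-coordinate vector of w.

First [w]_F = P [w]_S = [5, 11, 4].
Then [w]_C = Q [w]_F = [13, -25, -17].

[13, -25, -17]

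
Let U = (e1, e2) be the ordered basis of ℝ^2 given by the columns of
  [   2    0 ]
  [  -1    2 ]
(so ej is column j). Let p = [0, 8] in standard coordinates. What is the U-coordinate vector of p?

We seek scalars with c_1 e1 + c_2 e2 = p; equivalently solve M c = p where the columns of M are e1, e2.
System: 2c_1 + 0c_2 = 0, -c_1 + 2c_2 = 8; solving gives c_1 = 0, c_2 = 4.
Check: 0·e1 + 4e2 = [0, 8].

[0, 4]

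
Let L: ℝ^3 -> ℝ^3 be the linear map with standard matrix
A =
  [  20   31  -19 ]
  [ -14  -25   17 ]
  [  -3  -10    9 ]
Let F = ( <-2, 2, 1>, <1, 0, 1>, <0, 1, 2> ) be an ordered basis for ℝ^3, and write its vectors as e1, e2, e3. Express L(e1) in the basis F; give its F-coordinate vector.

Column 1 of [L]_F is the F-coordinate vector of L(e1).
In standard coordinates L(e1) = A e1 = <3, -5, -5>.
Converting to F: <3, -5, -5> = -2e1 - e2 - e3, so the coordinate vector is <-2, -1, -1>.

<-2, -1, -1>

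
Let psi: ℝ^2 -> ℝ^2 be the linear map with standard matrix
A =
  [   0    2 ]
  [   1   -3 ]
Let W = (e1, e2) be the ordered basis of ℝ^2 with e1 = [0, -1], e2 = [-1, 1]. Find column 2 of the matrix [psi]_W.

[2, -2]

Column 2 of [psi]_W is the W-coordinate vector of psi(e2).
In standard coordinates psi(e2) = A e2 = [2, -4].
Converting to W: [2, -4] = 2e1 - 2e2, so the coordinate vector is [2, -2].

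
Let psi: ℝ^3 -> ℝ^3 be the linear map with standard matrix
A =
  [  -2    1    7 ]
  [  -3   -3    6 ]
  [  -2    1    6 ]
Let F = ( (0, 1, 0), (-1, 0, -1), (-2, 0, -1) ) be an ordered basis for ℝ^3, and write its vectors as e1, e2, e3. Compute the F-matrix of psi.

[[-3, -3, 0], [-1, 3, 1], [0, 1, 1]]

With P the matrix whose columns are e1, ..., e3, [psi]_F = P^(-1) A P.
Column by column: psi(e1) = A e1 = (1, -3, 1); its F-coordinates (-3, -1, 0) give column 1.
Continuing for each basis vector yields [psi]_F = [[-3, -3, 0], [-1, 3, 1], [0, 1, 1]].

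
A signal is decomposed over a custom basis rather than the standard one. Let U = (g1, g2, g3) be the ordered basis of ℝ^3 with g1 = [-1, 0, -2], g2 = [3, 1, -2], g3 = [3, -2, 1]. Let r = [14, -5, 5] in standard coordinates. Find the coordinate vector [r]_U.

[r]_U is the unique c with M c = r, where M has columns g1, ..., g3.
Gaussian elimination on [M | r] yields c = (-2, 1, 3).
Check: -2g1 + g2 + 3g3 = [14, -5, 5].

[-2, 1, 3]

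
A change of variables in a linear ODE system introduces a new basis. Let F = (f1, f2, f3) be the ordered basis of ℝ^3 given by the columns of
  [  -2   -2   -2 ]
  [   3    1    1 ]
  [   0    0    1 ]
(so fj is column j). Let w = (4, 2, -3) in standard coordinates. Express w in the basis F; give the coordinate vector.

(2, -1, -3)

[w]_F is the unique c with M c = w, where M has columns f1, ..., f3.
Gaussian elimination on [M | w] yields c = (2, -1, -3).
Check: 2f1 - f2 - 3f3 = (4, 2, -3).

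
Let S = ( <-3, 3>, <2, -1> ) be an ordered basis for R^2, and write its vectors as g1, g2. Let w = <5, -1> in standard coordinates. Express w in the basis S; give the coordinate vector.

<1, 4>

Write w = c_1 g1 + c_2 g2 and solve for the c_i.
System: -3c_1 + 2c_2 = 5, 3c_1 - c_2 = -1; solving gives c_1 = 1, c_2 = 4.
Check: g1 + 4g2 = <5, -1>.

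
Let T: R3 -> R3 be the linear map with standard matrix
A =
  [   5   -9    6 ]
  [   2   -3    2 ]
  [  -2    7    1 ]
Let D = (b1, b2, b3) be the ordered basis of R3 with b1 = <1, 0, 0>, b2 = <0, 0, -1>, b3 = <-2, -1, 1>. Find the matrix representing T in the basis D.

[[1, -2, 3], [0, 3, 1], [-2, 2, -1]]

The j-th column of [T]_D is [T(bj)]_D.
T(b1) = A b1 = <5, 2, -2> = b1 + 0·b2 - 2b3, so column 1 is <1, 0, -2>.
Repeating for b2, b3 and assembling the columns gives [[1, -2, 3], [0, 3, 1], [-2, 2, -1]].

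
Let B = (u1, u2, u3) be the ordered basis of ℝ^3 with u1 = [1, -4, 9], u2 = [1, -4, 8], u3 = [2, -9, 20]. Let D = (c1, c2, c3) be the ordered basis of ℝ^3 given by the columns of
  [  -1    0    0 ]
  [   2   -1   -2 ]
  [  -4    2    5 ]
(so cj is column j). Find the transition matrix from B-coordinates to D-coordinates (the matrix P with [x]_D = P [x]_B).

Column j of P is [uj]_D, since P maps B-coordinates to D-coordinates.
Expressing u1 in D: u1 = -c1 + 0·c2 + c3, so column 1 of P is [-1, 0, 1].
Doing the same for each uj gives P = [[-1, -1, -2], [0, 2, 1], [1, 0, 2]].

[[-1, -1, -2], [0, 2, 1], [1, 0, 2]]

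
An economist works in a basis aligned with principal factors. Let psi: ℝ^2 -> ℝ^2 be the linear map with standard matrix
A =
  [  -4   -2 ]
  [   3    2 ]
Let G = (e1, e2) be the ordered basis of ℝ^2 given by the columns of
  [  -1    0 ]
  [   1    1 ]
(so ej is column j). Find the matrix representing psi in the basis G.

Let P have columns e1, e2. Then [psi]_G = P^(-1) A P.
Here det P = -1, so P^(-1) is integer; computing A P first and then P^(-1)(A P) gives [[-2, 2], [1, 0]].

[[-2, 2], [1, 0]]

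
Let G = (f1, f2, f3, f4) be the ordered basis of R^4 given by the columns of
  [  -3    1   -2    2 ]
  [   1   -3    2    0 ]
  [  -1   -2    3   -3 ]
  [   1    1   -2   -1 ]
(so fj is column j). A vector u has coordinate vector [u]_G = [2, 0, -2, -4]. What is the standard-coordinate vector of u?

u = M [u]_G, where M has columns f1, ..., f4.
Carrying out the matrix-vector product, u = [-10, -2, 4, 10].

[-10, -2, 4, 10]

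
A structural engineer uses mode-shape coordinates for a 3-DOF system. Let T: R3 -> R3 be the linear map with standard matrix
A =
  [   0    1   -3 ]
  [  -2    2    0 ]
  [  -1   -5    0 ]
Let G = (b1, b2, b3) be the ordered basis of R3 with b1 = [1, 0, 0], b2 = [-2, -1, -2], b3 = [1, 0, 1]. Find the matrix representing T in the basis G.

[[1, -2, -2], [2, -2, 2], [3, 3, 3]]

Let P have columns b1, ..., b3. Then [T]_G = P^(-1) A P.
Here det P = -1, so P^(-1) is integer; computing A P first and then P^(-1)(A P) gives [[1, -2, -2], [2, -2, 2], [3, 3, 3]].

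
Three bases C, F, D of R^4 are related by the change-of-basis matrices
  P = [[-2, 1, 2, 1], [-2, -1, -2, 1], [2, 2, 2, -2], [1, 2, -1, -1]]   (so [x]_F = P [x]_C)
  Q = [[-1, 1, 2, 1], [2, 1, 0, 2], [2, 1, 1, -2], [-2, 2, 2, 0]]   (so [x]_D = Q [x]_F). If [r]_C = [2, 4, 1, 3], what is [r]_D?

Apply P to get F-coordinates [5, -7, 8, 6], then Q to get D-coordinates.
The result is [r]_D = [10, 15, -1, -8].

[10, 15, -1, -8]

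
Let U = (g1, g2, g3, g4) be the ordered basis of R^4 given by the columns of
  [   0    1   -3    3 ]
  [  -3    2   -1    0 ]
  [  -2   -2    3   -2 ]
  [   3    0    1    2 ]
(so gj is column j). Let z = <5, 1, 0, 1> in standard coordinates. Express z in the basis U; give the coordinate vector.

We seek scalars with c_1 g1 + ... + c_4 g4 = z; equivalently solve M c = z where the columns of M are g1, ..., g4.
Row-reducing the augmented matrix [M | z] gives c = (-1, -1, 0, 2).
Check: -g1 - g2 + 0·g3 + 2g4 = <5, 1, 0, 1>.

<-1, -1, 0, 2>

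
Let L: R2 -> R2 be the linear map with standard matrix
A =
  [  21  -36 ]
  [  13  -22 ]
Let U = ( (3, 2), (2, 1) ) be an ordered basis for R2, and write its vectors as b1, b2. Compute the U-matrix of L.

[[-1, 2], [-3, 0]]

With P the matrix whose columns are b1, b2, [L]_U = P^(-1) A P.
Column by column: L(b1) = A b1 = (-9, -5); its U-coordinates (-1, -3) give column 1.
Continuing for each basis vector yields [L]_U = [[-1, 2], [-3, 0]].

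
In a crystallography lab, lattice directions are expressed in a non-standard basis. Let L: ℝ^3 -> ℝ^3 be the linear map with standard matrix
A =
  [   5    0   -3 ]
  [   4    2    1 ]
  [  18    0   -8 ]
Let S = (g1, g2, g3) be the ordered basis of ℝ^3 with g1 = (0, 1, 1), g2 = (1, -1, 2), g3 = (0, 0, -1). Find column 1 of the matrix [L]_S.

(0, -3, 2)

Column 1 of [L]_S is the S-coordinate vector of L(g1).
In standard coordinates L(g1) = A g1 = (-3, 3, -8).
Converting to S: (-3, 3, -8) = 0·g1 - 3g2 + 2g3, so the coordinate vector is (0, -3, 2).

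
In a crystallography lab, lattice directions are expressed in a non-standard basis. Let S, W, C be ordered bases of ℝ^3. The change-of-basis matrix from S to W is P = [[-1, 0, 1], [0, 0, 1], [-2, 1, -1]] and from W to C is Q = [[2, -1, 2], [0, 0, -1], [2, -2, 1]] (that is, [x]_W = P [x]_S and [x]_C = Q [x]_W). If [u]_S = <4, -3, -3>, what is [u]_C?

<-27, 8, -16>

First [u]_W = P [u]_S = <-7, -3, -8>.
Then [u]_C = Q [u]_W = <-27, 8, -16>.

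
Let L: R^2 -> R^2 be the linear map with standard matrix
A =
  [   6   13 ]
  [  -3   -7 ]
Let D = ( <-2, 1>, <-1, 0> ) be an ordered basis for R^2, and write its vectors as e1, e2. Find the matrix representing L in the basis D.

[[-1, 3], [1, 0]]

The j-th column of [L]_D is [L(ej)]_D.
L(e1) = A e1 = <1, -1> = -e1 + e2, so column 1 is <-1, 1>.
Repeating for e2 and assembling the columns gives [[-1, 3], [1, 0]].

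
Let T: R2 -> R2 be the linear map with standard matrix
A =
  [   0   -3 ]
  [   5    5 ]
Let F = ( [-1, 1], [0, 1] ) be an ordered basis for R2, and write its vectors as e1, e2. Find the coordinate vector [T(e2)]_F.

Compute T(e2) = A e2 = [-3, 5] in standard coordinates.
Then write this in F-coordinates: solve for y in y_1 e1 + y_2 e2 = [-3, 5].
This gives y = [3, 2], which is column 2 of [T]_F.

[3, 2]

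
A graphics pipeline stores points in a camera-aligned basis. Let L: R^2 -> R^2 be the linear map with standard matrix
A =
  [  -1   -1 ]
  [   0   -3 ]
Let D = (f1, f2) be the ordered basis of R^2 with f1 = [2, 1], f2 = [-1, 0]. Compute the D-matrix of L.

With P the matrix whose columns are f1, f2, [L]_D = P^(-1) A P.
Column by column: L(f1) = A f1 = [-3, -3]; its D-coordinates [-3, -3] give column 1.
Continuing for each basis vector yields [L]_D = [[-3, 0], [-3, -1]].

[[-3, 0], [-3, -1]]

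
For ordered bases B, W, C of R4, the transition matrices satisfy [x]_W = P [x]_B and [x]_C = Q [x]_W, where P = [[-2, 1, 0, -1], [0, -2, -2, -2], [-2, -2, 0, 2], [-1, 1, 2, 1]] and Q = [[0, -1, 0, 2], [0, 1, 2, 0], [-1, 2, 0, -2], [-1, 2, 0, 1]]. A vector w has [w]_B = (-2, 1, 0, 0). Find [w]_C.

Apply P to get W-coordinates (5, -2, 2, 3), then Q to get C-coordinates.
The result is [w]_C = (8, 2, -15, -6).

(8, 2, -15, -6)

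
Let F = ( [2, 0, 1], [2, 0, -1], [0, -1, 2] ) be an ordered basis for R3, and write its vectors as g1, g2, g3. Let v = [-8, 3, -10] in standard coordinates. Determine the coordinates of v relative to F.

[v]_F is the unique c with M c = v, where M has columns g1, ..., g3.
Solving this 3x3 system gives c = (-4, 0, -3).
Check: -4g1 + 0·g2 - 3g3 = [-8, 3, -10].

[-4, 0, -3]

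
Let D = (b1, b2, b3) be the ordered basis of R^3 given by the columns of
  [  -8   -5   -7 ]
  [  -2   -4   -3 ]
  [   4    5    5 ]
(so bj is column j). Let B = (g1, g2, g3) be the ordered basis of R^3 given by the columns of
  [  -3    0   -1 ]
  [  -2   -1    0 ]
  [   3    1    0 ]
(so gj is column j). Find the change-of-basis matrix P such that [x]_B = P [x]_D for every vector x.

[[2, 1, 2], [-2, 2, -1], [2, 2, 1]]

Take x = bj: its D-coordinates are the j-th standard unit vector, so P e_j — column j of P — equals [bj]_B.
b1 = 2g1 - 2g2 + 2g3, giving column 1 = [2, -2, 2]; repeating for each j gives P = [[2, 1, 2], [-2, 2, -1], [2, 2, 1]].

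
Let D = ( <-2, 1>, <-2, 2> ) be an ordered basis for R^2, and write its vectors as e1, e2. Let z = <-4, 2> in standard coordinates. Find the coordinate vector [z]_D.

Write z = c_1 e1 + c_2 e2 and solve for the c_i.
System: -2c_1 - 2c_2 = -4, c_1 + 2c_2 = 2; solving gives c_1 = 2, c_2 = 0.
Check: 2e1 + 0·e2 = <-4, 2>.

<2, 0>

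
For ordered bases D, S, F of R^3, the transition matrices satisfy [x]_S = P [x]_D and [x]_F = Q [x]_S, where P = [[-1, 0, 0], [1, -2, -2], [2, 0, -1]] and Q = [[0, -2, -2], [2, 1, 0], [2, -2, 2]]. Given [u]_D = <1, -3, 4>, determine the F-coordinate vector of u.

<6, -3, -4>

Composing the changes, [u]_F = Q P [u]_D.
Q P = [[-6, 4, 6], [-1, -2, -2], [0, 4, 2]]; applying this to <1, -3, 4> gives <6, -3, -4>.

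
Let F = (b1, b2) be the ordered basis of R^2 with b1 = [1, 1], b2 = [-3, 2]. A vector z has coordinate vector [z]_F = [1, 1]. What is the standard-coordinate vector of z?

z = M [z]_F, where M has columns b1, b2.
Carrying out the matrix-vector product, z = [-2, 3].

[-2, 3]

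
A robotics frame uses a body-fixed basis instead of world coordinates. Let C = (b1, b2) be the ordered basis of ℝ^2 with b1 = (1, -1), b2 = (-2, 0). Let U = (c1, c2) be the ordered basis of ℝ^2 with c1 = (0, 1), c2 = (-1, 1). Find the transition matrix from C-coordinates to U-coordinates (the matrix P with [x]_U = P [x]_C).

Column j of P is [bj]_U, since P maps C-coordinates to U-coordinates.
Expressing b1 in U: b1 = 0·c1 - c2, so column 1 of P is (0, -1).
Doing the same for each bj gives P = [[0, -2], [-1, 2]].

[[0, -2], [-1, 2]]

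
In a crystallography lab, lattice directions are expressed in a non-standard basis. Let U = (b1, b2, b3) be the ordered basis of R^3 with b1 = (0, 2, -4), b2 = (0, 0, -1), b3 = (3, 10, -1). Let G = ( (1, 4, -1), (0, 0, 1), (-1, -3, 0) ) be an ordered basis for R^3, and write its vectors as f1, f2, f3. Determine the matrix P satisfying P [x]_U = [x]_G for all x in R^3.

[[2, 0, 1], [-2, -1, 0], [2, 0, -2]]

Let M have columns bj and N have columns fj. Then for every x, N [x]_G = x = M [x]_U, so P = N^(-1) M.
Since det N = -1, N^(-1) has integer entries; multiplying gives P = [[2, 0, 1], [-2, -1, 0], [2, 0, -2]].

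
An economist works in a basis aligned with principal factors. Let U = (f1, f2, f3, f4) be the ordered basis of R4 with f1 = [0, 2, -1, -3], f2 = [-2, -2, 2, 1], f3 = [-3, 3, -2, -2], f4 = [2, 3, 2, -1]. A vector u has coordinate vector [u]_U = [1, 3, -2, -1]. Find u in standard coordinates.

u = M [u]_U, where M has columns f1, ..., f4.
Carrying out the matrix-vector product, u = [-2, -13, 7, 5].

[-2, -13, 7, 5]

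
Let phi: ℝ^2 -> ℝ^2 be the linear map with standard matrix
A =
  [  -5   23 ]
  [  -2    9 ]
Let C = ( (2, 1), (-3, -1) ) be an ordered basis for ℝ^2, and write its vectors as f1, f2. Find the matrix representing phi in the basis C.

[[2, -1], [-3, 2]]

With P the matrix whose columns are f1, f2, [phi]_C = P^(-1) A P.
Column by column: phi(f1) = A f1 = (13, 5); its C-coordinates (2, -3) give column 1.
Continuing for each basis vector yields [phi]_C = [[2, -1], [-3, 2]].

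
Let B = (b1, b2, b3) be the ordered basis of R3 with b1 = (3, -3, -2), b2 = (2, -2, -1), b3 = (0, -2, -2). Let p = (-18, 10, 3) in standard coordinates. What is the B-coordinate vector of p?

[p]_B is the unique c with M c = p, where M has columns b1, ..., b3.
Gaussian elimination on [M | p] yields c = (-4, -3, 4).
Check: -4b1 - 3b2 + 4b3 = (-18, 10, 3).

(-4, -3, 4)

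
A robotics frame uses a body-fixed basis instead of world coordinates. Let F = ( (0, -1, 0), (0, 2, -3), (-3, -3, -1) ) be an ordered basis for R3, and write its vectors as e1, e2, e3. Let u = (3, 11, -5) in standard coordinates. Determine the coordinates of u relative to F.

(-4, 2, -1)

We seek scalars with c_1 e1 + ... + c_3 e3 = u; equivalently solve M c = u where the columns of M are e1, ..., e3.
Row-reducing the augmented matrix [M | u] gives c = (-4, 2, -1).
Check: -4e1 + 2e2 - e3 = (3, 11, -5).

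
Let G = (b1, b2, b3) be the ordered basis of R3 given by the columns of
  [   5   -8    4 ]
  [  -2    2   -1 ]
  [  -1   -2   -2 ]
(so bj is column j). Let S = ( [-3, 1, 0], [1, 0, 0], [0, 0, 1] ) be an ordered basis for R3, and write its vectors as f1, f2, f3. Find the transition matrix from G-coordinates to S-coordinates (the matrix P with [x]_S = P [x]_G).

Take x = bj: its G-coordinates are the j-th standard unit vector, so P e_j — column j of P — equals [bj]_S.
b1 = -2f1 - f2 - f3, giving column 1 = [-2, -1, -1]; repeating for each j gives P = [[-2, 2, -1], [-1, -2, 1], [-1, -2, -2]].

[[-2, 2, -1], [-1, -2, 1], [-1, -2, -2]]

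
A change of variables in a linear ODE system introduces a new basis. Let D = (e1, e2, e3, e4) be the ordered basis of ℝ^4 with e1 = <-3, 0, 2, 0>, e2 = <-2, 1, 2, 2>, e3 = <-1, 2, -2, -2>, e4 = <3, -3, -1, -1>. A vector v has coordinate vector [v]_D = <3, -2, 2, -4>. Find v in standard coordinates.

<-19, 14, 2, -4>

The coordinates say v = 3e1 - 2e2 + 2e3 - 4e4; adding the scaled basis vectors gives <-19, 14, 2, -4>.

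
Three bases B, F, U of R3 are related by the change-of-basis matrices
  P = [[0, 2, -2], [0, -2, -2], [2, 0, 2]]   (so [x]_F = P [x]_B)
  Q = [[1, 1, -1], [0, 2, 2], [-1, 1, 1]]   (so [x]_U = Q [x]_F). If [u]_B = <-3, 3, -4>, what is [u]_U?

<30, -24, -26>

Composing the changes, [u]_U = Q P [u]_B.
Q P = [[-2, 0, -6], [4, -4, 0], [2, -4, 2]]; applying this to <-3, 3, -4> gives <30, -24, -26>.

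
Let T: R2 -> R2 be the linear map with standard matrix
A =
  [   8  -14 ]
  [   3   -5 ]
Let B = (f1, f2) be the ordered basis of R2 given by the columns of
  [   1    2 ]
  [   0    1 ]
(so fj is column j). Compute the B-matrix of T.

[[2, 0], [3, 1]]

Let P have columns f1, f2. Then [T]_B = P^(-1) A P.
Here det P = 1, so P^(-1) is integer; computing A P first and then P^(-1)(A P) gives [[2, 0], [3, 1]].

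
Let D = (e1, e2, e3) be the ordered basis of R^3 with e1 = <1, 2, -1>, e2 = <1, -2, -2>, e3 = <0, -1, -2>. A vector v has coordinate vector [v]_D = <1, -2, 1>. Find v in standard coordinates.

The coordinates say v = e1 - 2e2 + e3; adding the scaled basis vectors gives <-1, 5, 1>.

<-1, 5, 1>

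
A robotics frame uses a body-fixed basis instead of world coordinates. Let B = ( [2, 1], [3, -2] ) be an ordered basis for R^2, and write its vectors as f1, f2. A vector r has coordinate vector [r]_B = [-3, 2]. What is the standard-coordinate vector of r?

[0, -7]

r = M [r]_B, where M has columns f1, f2.
Carrying out the matrix-vector product, r = [0, -7].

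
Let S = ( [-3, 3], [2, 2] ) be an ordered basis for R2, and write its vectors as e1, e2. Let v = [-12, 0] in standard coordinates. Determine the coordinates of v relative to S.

[2, -3]

We seek scalars with c_1 e1 + c_2 e2 = v; equivalently solve M c = v where the columns of M are e1, e2.
System: -3c_1 + 2c_2 = -12, 3c_1 + 2c_2 = 0; solving gives c_1 = 2, c_2 = -3.
Check: 2e1 - 3e2 = [-12, 0].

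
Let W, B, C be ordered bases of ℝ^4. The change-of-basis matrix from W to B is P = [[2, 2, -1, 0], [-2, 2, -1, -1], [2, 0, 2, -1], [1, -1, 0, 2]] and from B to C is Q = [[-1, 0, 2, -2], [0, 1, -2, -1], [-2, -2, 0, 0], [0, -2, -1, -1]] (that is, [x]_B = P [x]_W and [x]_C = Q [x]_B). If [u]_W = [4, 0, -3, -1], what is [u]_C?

[-9, -12, -14, 3]

First [u]_B = P [u]_W = [11, -4, 3, 2].
Then [u]_C = Q [u]_B = [-9, -12, -14, 3].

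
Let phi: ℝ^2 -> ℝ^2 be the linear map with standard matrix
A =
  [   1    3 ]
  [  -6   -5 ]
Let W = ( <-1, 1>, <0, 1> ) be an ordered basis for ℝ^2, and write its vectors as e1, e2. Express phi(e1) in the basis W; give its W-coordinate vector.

Compute phi(e1) = A e1 = <2, 1> in standard coordinates.
Then write this in W-coordinates: solve for y in y_1 e1 + y_2 e2 = <2, 1>.
This gives y = <-2, 3>, which is column 1 of [phi]_W.

<-2, 3>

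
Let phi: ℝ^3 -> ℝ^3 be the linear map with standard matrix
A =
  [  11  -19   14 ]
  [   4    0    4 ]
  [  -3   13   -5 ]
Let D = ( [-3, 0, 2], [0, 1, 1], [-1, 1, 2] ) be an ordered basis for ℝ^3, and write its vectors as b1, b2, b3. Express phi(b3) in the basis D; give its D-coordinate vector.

Compute phi(b3) = A b3 = [-2, 4, 6] in standard coordinates.
Then write this in D-coordinates: solve for y in y_1 b1 + ... + y_3 b3 = [-2, 4, 6].
This gives y = [0, 2, 2], which is column 3 of [phi]_D.

[0, 2, 2]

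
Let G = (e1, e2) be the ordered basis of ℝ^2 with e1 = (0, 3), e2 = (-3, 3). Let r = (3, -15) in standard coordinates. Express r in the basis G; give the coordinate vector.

Write r = c_1 e1 + c_2 e2 and solve for the c_i.
System: 0c_1 - 3c_2 = 3, 3c_1 + 3c_2 = -15; solving gives c_1 = -4, c_2 = -1.
Check: -4e1 - e2 = (3, -15).

(-4, -1)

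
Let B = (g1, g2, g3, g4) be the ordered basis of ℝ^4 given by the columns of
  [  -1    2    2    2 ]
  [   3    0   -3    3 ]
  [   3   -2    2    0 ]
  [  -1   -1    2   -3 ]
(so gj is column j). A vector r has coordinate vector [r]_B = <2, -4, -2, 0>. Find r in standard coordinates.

<-14, 12, 10, -2>

r = M [r]_B, where M has columns g1, ..., g4.
Carrying out the matrix-vector product, r = <-14, 12, 10, -2>.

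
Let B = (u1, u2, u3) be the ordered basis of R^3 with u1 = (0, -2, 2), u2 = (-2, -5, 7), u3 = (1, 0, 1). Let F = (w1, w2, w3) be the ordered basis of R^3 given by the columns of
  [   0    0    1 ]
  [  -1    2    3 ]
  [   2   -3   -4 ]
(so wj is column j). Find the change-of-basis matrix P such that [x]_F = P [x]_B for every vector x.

Take x = uj: its B-coordinates are the j-th standard unit vector, so P e_j — column j of P — equals [uj]_F.
u1 = -2w1 - 2w2 + 0·w3, giving column 1 = (-2, -2, 0); repeating for each j gives P = [[-2, 1, 1], [-2, 1, -1], [0, -2, 1]].

[[-2, 1, 1], [-2, 1, -1], [0, -2, 1]]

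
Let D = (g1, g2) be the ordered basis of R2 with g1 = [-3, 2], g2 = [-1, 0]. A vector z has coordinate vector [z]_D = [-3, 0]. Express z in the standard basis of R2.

z = M [z]_D, where M has columns g1, g2.
Carrying out the matrix-vector product, z = [9, -6].

[9, -6]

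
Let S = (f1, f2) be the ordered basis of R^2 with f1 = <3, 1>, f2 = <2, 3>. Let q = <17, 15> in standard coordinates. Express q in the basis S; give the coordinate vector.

<3, 4>

Write q = c_1 f1 + c_2 f2 and solve for the c_i.
System: 3c_1 + 2c_2 = 17, c_1 + 3c_2 = 15; solving gives c_1 = 3, c_2 = 4.
Check: 3f1 + 4f2 = <17, 15>.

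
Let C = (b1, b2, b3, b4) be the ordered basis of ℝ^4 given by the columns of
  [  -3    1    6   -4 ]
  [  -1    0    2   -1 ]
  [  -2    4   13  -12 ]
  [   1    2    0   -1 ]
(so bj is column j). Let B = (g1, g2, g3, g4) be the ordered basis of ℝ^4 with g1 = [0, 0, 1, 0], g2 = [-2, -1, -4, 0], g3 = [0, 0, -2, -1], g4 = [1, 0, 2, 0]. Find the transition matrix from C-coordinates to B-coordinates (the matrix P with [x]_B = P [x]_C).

[[2, -2, 1, -2], [1, 0, -2, 1], [-1, -2, 0, 1], [-1, 1, 2, -2]]

Let M have columns bj and N have columns gj. Then for every x, N [x]_B = x = M [x]_C, so P = N^(-1) M.
Since det N = 1, N^(-1) has integer entries; multiplying gives P = [[2, -2, 1, -2], [1, 0, -2, 1], [-1, -2, 0, 1], [-1, 1, 2, -2]].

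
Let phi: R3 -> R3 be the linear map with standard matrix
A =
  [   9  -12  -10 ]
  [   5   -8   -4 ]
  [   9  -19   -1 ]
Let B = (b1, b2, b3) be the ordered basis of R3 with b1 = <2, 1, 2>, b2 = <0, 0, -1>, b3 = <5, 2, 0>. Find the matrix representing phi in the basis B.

[[-2, 0, 3], [-1, -1, -1], [-2, 2, 3]]

The j-th column of [phi]_B is [phi(bj)]_B.
phi(b1) = A b1 = <-14, -6, -3> = -2b1 - b2 - 2b3, so column 1 is <-2, -1, -2>.
Repeating for b2, b3 and assembling the columns gives [[-2, 0, 3], [-1, -1, -1], [-2, 2, 3]].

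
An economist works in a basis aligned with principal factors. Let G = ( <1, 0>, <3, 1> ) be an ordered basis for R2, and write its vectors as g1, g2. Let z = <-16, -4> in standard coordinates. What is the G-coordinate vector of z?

<-4, -4>

[z]_G is the unique c with M c = z, where M has columns g1, g2.
System: c_1 + 3c_2 = -16, 0c_1 + c_2 = -4; solving gives c_1 = -4, c_2 = -4.
Check: -4g1 - 4g2 = <-16, -4>.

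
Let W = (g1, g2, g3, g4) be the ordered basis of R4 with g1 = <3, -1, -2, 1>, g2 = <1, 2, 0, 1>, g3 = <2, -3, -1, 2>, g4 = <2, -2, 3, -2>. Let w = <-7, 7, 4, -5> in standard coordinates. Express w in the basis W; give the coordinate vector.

<-1, 0, -2, 0>

[w]_W is the unique c with M c = w, where M has columns g1, ..., g4.
Solving this 4x4 system gives c = (-1, 0, -2, 0).
Check: -g1 + 0·g2 - 2g3 + 0·g4 = <-7, 7, 4, -5>.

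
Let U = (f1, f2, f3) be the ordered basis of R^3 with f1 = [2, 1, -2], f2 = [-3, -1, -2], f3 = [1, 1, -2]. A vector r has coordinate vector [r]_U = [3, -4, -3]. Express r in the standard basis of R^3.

[15, 4, 8]

r = M [r]_U, where M has columns f1, ..., f3.
Carrying out the matrix-vector product, r = [15, 4, 8].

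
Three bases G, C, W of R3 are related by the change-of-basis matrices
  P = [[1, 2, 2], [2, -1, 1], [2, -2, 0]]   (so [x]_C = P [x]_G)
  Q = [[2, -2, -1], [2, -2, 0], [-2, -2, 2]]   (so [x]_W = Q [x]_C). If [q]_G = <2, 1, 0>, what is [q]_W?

<0, 2, -10>

First [q]_C = P [q]_G = <4, 3, 2>.
Then [q]_W = Q [q]_C = <0, 2, -10>.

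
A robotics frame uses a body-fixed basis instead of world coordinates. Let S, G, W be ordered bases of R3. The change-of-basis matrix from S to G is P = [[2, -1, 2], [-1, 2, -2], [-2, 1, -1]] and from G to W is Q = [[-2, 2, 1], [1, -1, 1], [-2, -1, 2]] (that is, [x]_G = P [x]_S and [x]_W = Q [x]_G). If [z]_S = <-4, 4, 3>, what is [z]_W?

Composing the changes, [z]_W = Q P [z]_S.
Q P = [[-8, 7, -9], [1, -2, 3], [-7, 2, -4]]; applying this to <-4, 4, 3> gives <33, -3, 24>.

<33, -3, 24>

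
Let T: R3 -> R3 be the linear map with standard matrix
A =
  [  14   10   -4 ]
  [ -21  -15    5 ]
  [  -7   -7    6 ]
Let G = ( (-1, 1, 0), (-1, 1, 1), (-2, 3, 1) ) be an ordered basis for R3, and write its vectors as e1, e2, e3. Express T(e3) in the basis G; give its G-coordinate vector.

(3, -1, 0)

Column 3 of [T]_G is the G-coordinate vector of T(e3).
In standard coordinates T(e3) = A e3 = (-2, 2, -1).
Converting to G: (-2, 2, -1) = 3e1 - e2 + 0·e3, so the coordinate vector is (3, -1, 0).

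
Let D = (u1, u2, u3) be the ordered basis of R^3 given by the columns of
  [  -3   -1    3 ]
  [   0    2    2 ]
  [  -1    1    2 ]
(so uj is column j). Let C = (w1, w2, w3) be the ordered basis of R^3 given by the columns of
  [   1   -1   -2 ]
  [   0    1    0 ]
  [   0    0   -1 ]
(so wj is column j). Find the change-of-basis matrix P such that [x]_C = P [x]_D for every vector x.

[[-1, -1, 1], [0, 2, 2], [1, -1, -2]]

Column j of P is [uj]_C, since P maps D-coordinates to C-coordinates.
Expressing u1 in C: u1 = -w1 + 0·w2 + w3, so column 1 of P is [-1, 0, 1].
Doing the same for each uj gives P = [[-1, -1, 1], [0, 2, 2], [1, -1, -2]].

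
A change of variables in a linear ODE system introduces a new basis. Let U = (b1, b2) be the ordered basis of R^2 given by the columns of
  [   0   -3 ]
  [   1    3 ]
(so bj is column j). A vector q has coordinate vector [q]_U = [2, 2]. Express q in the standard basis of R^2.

q = M [q]_U, where M has columns b1, b2.
Carrying out the matrix-vector product, q = [-6, 8].

[-6, 8]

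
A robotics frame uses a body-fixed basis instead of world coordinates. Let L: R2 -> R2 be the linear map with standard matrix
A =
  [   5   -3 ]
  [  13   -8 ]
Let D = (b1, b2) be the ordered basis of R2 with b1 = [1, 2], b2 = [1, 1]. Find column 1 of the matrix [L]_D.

[-2, 1]

Column 1 of [L]_D is the D-coordinate vector of L(b1).
In standard coordinates L(b1) = A b1 = [-1, -3].
Converting to D: [-1, -3] = -2b1 + b2, so the coordinate vector is [-2, 1].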